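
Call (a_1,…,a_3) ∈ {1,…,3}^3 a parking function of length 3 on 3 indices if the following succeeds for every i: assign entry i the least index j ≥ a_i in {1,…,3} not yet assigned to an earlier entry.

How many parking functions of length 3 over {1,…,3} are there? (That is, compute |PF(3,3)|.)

#PF = (3−3+1)·(3+1)^(3−1) = 1 · 16 = 16 [KW]
Check (1,2,3) → sorted (1,2,3): b_i ≤ i ∀i, a PF.

16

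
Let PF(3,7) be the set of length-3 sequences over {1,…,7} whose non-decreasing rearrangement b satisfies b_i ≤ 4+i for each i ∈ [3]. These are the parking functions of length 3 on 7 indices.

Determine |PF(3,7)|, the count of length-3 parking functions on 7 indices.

320

|PF| = (7+1−3)·(7+1)^{3−1} = 5 · 64 = 320
E.g. (1,2,2) → sorted (1,2,2): b_i ≤ 4+i ∀i, a PF.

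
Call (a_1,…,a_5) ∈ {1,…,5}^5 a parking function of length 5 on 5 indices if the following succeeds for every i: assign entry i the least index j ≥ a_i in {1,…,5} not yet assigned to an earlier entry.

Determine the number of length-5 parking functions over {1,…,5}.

|PF| = (6−5)·6^(5−1) = 1×1296 = 1296 (Pollak)
Check (1,3,1,2,2) → sorted (1,1,2,2,3): b_i ≤ i ∀i, a PF.

1296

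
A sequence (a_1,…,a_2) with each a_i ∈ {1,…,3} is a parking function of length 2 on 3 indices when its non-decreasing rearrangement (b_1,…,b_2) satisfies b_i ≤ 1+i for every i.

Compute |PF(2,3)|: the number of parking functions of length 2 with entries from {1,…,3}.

Count = 2·4^1 = 2×4 = 8 [KW]
E.g. (3,2) → sorted (2,3): b_i ≤ 1+i ∀i, a PF.

8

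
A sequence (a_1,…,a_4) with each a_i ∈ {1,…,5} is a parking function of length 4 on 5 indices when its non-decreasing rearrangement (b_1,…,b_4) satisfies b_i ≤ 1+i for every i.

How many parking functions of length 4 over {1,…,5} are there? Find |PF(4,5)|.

|PF(4,5)| = 2·6^3 = 2·216 = 432 (Pollak)
Example (3,4,3,1) → sorted (1,3,3,4): b_i ≤ 1+i ∀i, a PF.

432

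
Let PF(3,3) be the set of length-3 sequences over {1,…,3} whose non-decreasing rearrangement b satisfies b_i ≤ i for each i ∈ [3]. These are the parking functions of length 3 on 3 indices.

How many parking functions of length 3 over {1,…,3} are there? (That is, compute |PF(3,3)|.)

|PF| = (4−3)·4^(3−1) = 1 · 16 = 16 [KW]
One tuple (3,1,2) → sorted (1,2,3): b_i ≤ i ∀i, a PF.

16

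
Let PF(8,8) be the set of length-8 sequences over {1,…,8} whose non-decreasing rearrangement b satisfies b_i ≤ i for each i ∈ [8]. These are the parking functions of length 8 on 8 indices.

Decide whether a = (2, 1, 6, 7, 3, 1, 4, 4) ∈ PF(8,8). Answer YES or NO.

Rearranged: b = (1, 1, 2, 3, 4, 4, 6, 7).
  b_1=1 ≤ 1
  b_2=1 ≤ 2
  b_3=2 ≤ 3
  b_4=3 ≤ 4
  b_5=4 ≤ 5
  b_6=4 ≤ 6
  b_7=6 ≤ 7
  b_8=7 ≤ 8
All bounds hold ⇒ YES

YES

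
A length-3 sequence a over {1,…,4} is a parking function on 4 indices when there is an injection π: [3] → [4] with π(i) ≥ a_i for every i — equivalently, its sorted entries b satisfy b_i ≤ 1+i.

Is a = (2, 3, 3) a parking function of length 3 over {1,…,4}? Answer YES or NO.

YES

Order a: b = (2, 3, 3).
  b_1=2 ≤ 2
  b_2=3 ≤ 3
  b_3=3 ≤ 4
All bounds hold ⇒ YES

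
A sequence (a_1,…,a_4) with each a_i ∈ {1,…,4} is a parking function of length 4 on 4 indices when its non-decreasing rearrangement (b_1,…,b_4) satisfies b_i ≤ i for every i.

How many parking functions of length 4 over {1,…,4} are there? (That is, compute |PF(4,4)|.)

125

|PF(4,4)| = (5−4)·5^(4−1) = 1 · 125 = 125
Check (1,3,2,1) → sorted (1,1,2,3): b_i ≤ i ∀i, a PF.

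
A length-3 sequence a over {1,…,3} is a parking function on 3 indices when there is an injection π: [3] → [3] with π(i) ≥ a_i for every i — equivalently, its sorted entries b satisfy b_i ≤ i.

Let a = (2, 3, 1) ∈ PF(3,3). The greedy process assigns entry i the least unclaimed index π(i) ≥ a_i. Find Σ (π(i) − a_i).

Σπ(i) = 1+…+3 = 6; Σa = 2+3+1 = 6; disp = 6−6 = 0.

0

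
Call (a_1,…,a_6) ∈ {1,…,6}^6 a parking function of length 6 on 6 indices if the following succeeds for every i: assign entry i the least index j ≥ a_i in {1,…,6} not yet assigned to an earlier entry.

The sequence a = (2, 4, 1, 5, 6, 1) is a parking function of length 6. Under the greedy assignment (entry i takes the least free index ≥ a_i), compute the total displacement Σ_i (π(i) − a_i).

Σπ(i) = 1+…+6 = 21; Σa = 2+4+1+5+6+1 = 19; disp = 21−19 = 2.

2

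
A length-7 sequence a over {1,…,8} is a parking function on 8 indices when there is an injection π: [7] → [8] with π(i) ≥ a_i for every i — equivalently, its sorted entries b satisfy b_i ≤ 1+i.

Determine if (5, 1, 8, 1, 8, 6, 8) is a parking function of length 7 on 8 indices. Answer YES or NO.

Order a: b = (1, 1, 5, 6, 8, 8, 8).
  b_1=1 ≤ 2
  b_2=1 ≤ 3
  b_3=5 > 4
  fails at i=3 ⇒ NO

NO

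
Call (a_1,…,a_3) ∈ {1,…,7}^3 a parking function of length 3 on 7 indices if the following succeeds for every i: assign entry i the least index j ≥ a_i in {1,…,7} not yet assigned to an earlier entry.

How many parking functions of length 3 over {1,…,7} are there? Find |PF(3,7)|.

Count = (8−3)·8^(3−1) = 5 · 64 = 320 [KW]
One tuple (1,2,6) → sorted (1,2,6): b_i ≤ 4+i ∀i, a PF.

320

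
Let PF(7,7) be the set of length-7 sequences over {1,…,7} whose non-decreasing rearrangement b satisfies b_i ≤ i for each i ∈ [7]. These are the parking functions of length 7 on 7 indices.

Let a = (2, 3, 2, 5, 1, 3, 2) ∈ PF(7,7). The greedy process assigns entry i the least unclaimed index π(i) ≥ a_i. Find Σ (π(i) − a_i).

10

Σπ = 28 ({1..7} each once); Σa = 2+3+2+5+1+3+2 = 18; disp = 28−18 = 10.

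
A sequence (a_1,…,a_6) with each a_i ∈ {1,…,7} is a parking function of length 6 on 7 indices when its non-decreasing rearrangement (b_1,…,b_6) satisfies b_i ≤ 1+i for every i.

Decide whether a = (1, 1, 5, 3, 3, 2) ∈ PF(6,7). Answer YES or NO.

YES

Sorted: b = (1, 1, 2, 3, 3, 5).
  b_1=1 ≤ 2
  b_2=1 ≤ 3
  b_3=2 ≤ 4
  b_4=3 ≤ 5
  b_5=3 ≤ 6
  b_6=5 ≤ 7
All bounds hold ⇒ YES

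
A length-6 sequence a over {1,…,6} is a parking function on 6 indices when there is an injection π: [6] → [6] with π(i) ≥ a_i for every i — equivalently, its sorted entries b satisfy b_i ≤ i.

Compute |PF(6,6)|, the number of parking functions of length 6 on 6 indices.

Count = (7−6)·7^(6−1) = 1×16807 = 16807
One tuple (1,2,2,4,4,1) → sorted (1,1,2,2,4,4): b_i ≤ i ∀i, a PF.

16807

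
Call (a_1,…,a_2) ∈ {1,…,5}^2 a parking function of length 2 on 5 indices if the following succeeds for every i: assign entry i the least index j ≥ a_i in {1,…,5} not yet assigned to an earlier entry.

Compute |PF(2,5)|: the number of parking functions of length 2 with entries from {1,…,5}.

|PF| = (5+1−2)·(5+1)^{2−1} = 4 · 6 = 24 (Konheim–Weiss)
Example (3,4) → sorted (3,4): b_i ≤ 3+i ∀i, a PF.

24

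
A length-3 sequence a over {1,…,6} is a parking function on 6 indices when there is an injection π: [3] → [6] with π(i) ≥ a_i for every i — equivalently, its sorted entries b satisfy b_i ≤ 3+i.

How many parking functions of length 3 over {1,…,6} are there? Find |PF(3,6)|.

196

|PF(3,6)| = (7−3)·7^(3−1) = 4×49 = 196 [KW]
One tuple (2,2,3) → sorted (2,2,3): b_i ≤ 3+i ∀i, a PF.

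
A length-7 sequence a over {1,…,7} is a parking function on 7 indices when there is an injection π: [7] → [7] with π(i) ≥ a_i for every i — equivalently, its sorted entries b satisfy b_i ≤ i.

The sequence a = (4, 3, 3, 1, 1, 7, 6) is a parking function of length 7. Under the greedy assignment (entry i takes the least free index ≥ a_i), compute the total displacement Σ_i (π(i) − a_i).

Σπ = 28 ({1..7} each once); Σa = 4+3+3+1+1+7+6 = 25; disp = 28−25 = 3.

3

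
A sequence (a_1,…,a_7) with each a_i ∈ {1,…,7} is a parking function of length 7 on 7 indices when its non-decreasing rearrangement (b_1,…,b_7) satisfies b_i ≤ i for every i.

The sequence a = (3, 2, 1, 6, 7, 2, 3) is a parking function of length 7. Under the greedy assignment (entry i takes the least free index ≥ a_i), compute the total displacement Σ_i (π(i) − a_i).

4

Σπ = 7·8/2 = 28 (π permutes [7]); Σa = 3+2+1+6+7+2+3 = 24; disp = 28−24 = 4.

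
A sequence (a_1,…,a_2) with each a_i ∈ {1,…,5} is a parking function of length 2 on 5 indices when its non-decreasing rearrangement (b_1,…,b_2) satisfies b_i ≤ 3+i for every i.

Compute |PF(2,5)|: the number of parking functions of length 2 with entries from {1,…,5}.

24

|PF| = 4·6^1 = 4·6 = 24 (Pollak)
Example (1,2) → sorted (1,2): b_i ≤ 3+i ∀i, a PF.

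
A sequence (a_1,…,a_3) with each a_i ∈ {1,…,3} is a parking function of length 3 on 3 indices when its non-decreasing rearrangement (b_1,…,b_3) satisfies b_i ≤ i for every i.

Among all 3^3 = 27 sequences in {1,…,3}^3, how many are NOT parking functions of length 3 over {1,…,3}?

11

#PF = (3−3+1)·(3+1)^(3−1) = 1 · 16 = 16 [KW]
Example (3,2,3) → sorted (2,3,3): b_1=2>1, not a PF.
Total 27; non-PF = 27−16 = 11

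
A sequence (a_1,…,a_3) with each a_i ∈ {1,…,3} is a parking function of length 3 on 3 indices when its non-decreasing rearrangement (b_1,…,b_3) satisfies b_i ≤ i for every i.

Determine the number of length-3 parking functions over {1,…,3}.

16

Count = (3+1−3)·(3+1)^{3−1} = 1·16 = 16 (Konheim–Weiss)
Example (1,1,2) → sorted (1,1,2): b_i ≤ i ∀i, a PF.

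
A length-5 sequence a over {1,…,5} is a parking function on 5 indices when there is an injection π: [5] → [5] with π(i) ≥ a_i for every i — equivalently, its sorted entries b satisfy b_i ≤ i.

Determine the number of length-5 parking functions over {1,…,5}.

1296

|PF| = 1·6^4 = 1×1296 = 1296 [KW]
Example (1,2,3,4,5) → sorted (1,2,3,4,5): b_i ≤ i ∀i, a PF.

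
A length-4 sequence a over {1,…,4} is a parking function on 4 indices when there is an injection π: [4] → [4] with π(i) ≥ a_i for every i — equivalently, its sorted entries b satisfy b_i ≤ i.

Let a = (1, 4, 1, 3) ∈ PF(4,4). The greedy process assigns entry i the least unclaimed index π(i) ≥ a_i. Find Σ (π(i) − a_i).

Σπ = 4·5/2 = 10 (π permutes [4]); Σa = 1+4+1+3 = 9; disp = 10−9 = 1.

1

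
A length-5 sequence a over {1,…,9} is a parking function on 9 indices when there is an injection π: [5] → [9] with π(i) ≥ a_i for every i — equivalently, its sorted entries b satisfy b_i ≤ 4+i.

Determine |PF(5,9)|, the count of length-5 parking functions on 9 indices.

|PF(5,9)| = (9−5+1)·(9+1)^(5−1) = 5·10000 = 50000 (Pollak)
E.g. (1,4,5,4,1) → sorted (1,1,4,4,5): b_i ≤ 4+i ∀i, a PF.

50000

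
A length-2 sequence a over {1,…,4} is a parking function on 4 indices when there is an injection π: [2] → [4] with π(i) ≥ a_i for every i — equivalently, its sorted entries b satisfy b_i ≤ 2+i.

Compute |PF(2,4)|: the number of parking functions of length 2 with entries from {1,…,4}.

15

|PF| = (4+1−2)·(4+1)^{2−1} = 3 · 5 = 15 (Konheim–Weiss)
Example (2,2) → sorted (2,2): b_i ≤ 2+i ∀i, a PF.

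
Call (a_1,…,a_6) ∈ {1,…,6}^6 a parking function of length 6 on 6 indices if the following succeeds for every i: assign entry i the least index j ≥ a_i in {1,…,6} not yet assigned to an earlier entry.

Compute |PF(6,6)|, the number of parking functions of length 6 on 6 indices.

16807

Count = 1·7^5 = 1×16807 = 16807 (Pollak)
One tuple (3,2,5,1,3,3) → sorted (1,2,3,3,3,5): b_i ≤ i ∀i, a PF.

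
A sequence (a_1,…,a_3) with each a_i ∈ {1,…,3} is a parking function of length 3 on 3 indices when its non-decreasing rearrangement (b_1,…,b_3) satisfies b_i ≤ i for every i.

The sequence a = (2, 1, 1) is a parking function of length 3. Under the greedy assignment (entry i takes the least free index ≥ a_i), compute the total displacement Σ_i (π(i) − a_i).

2

Σπ = 3·4/2 = 6 (π permutes [3]); Σa = 2+1+1 = 4; disp = 6−4 = 2.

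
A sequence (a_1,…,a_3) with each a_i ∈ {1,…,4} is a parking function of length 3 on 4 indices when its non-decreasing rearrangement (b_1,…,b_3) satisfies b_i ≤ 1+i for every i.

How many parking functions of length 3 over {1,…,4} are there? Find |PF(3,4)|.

50

|PF(3,4)| = 2·5^2 = 2×25 = 50 (Pollak)
Example (4,1,2) → sorted (1,2,4): b_i ≤ 1+i ∀i, a PF.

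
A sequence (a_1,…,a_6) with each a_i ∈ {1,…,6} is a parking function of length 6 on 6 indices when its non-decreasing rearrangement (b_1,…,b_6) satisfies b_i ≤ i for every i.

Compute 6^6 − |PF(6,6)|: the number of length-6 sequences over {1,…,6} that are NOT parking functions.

29849

|PF| = (6+1−6)·(6+1)^{6−1} = 1·16807 = 16807 (Konheim–Weiss)
Check (4,5,5,5,3,4) → sorted (3,4,4,5,5,5): b_1=3>1, not a PF.
Total 46656; non-PF = 46656−16807 = 29849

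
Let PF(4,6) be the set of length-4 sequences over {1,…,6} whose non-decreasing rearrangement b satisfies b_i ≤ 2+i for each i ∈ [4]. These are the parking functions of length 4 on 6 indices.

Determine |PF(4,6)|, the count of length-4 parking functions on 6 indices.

|PF(4,6)| = (6−4+1)·(6+1)^(4−1) = 3×343 = 1029 [KW]
E.g. (3,3,6,5) → sorted (3,3,5,6): b_i ≤ 2+i ∀i, a PF.

1029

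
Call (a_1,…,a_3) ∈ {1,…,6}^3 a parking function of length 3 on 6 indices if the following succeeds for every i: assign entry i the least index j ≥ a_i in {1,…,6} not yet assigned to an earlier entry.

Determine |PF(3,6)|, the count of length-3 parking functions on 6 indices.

196

#PF = (7−3)·7^(3−1) = 4 · 49 = 196 [KW]
E.g. (4,1,1) → sorted (1,1,4): b_i ≤ 3+i ∀i, a PF.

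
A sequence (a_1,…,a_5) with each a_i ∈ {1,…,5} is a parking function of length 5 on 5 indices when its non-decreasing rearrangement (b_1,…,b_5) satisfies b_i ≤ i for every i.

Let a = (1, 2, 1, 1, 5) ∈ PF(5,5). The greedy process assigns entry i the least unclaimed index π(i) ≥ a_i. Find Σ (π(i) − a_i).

5

Σπ(i) = 1+…+5 = 15; Σa = 1+2+1+1+5 = 10; disp = 15−10 = 5.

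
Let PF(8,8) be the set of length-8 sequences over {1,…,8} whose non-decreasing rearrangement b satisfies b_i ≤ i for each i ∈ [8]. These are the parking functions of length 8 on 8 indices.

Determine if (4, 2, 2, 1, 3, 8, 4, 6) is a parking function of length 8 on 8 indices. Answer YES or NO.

Order a: b = (1, 2, 2, 3, 4, 4, 6, 8).
  b_1=1 ≤ 1
  b_2=2 ≤ 2
  b_3=2 ≤ 3
  b_4=3 ≤ 4
  b_5=4 ≤ 5
  b_6=4 ≤ 6
  b_7=6 ≤ 7
  b_8=8 ≤ 8
All bounds hold ⇒ YES

YES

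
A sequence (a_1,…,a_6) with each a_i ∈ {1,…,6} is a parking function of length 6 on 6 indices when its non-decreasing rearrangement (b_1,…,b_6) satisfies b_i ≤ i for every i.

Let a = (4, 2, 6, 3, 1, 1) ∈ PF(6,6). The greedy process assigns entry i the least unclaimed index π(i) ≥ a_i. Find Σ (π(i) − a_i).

Σπ = 6·7/2 = 21 (π permutes [6]); Σa = 4+2+6+3+1+1 = 17; disp = 21−17 = 4.

4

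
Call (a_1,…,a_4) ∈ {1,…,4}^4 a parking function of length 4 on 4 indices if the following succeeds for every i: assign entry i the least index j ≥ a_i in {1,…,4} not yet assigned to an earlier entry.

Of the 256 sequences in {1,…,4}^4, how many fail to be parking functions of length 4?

131

Count = 1·5^3 = 1·125 = 125
One tuple (2,4,3,3) → sorted (2,3,3,4): b_1=2>1, not a PF.
Total 256; non-PF = 256−125 = 131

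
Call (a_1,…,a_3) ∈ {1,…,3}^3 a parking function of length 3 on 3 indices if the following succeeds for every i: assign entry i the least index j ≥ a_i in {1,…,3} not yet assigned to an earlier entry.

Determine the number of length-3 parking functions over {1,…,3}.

16

#PF = (3−3+1)·(3+1)^(3−1) = 1×16 = 16 (Konheim–Weiss)
Example (1,1,2) → sorted (1,1,2): b_i ≤ i ∀i, a PF.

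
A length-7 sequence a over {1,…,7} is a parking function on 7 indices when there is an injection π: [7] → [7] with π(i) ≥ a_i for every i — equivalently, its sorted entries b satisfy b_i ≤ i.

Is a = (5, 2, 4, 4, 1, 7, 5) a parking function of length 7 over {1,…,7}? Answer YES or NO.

NO

Order a: b = (1, 2, 4, 4, 5, 5, 7).
  b_1=1 ≤ 1
  b_2=2 ≤ 2
  b_3=4 > 3
  fails at i=3 ⇒ NO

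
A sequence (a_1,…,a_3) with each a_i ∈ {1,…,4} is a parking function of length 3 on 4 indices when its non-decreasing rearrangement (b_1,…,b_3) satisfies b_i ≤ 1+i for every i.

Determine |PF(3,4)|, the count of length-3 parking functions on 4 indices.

50

#PF = 2·5^2 = 2 · 25 = 50 (Konheim–Weiss)
E.g. (1,1,2) → sorted (1,1,2): b_i ≤ 1+i ∀i, a PF.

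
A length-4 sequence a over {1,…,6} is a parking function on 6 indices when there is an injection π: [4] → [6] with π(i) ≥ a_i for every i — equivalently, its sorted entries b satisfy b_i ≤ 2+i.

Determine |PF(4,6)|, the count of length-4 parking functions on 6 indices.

Count = (6−4+1)·(6+1)^(4−1) = 3×343 = 1029 (Konheim–Weiss)
E.g. (6,3,4,2) → sorted (2,3,4,6): b_i ≤ 2+i ∀i, a PF.

1029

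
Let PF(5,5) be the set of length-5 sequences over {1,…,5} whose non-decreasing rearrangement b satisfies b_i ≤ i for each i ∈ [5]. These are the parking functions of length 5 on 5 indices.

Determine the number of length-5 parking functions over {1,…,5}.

|PF| = (5−5+1)·(5+1)^(5−1) = 1·1296 = 1296 (Pollak)
E.g. (3,3,2,2,1) → sorted (1,2,2,3,3): b_i ≤ i ∀i, a PF.

1296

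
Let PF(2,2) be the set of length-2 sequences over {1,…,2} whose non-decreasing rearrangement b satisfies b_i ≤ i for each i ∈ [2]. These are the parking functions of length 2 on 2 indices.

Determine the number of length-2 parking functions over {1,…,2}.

Count = (2−2+1)·(2+1)^(2−1) = 1·3 = 3 (Konheim–Weiss)
E.g. (1,2) → sorted (1,2): b_i ≤ i ∀i, a PF.

3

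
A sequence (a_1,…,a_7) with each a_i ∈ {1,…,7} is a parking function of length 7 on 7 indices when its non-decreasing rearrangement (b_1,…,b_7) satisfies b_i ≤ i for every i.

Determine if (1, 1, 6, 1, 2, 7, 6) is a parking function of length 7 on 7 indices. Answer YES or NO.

NO

Sorted: b = (1, 1, 1, 2, 6, 6, 7).
  b_1=1 ≤ 1
  b_2=1 ≤ 2
  b_3=1 ≤ 3
  b_4=2 ≤ 4
  b_5=6 > 5
  fails at i=5 ⇒ NO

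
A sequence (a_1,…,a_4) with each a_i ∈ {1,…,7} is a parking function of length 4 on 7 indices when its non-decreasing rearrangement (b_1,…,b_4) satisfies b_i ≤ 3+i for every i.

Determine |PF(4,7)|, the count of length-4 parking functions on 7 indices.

|PF| = 4·8^3 = 4 · 512 = 2048 (Pollak)
One tuple (1,3,4,4) → sorted (1,3,4,4): b_i ≤ 3+i ∀i, a PF.

2048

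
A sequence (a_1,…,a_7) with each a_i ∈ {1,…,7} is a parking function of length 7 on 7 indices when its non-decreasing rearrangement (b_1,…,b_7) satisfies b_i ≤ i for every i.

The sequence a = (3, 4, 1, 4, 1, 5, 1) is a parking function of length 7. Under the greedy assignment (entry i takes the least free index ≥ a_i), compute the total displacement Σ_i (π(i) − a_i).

9

Σπ(i) = 1+…+7 = 28; Σa = 3+4+1+4+1+5+1 = 19; disp = 28−19 = 9.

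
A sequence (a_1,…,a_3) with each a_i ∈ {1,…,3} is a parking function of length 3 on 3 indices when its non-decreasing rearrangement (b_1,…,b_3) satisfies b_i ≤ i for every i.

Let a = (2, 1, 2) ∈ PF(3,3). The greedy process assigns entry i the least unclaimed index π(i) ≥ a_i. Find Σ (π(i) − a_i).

Σπ = 3·4/2 = 6 (π permutes [3]); Σa = 2+1+2 = 5; disp = 6−5 = 1.

1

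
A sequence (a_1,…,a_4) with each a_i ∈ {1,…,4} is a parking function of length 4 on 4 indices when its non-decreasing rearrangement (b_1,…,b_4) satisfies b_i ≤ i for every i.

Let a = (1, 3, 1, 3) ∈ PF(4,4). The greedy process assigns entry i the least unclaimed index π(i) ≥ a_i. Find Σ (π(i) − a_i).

Σπ(i) = 1+…+4 = 10; Σa = 1+3+1+3 = 8; disp = 10−8 = 2.

2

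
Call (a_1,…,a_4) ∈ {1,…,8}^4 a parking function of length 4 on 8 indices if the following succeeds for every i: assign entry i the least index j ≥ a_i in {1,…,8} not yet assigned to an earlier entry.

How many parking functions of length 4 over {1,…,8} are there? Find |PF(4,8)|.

|PF(4,8)| = (9−4)·9^(4−1) = 5 · 729 = 3645 [KW]
Check (2,7,2,4) → sorted (2,2,4,7): b_i ≤ 4+i ∀i, a PF.

3645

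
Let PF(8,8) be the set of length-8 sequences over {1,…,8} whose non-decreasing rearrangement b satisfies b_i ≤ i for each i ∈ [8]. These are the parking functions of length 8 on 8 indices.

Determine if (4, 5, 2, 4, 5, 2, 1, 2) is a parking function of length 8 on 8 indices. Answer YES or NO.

Rearranged: b = (1, 2, 2, 2, 4, 4, 5, 5).
  b_1=1 ≤ 1
  b_2=2 ≤ 2
  b_3=2 ≤ 3
  b_4=2 ≤ 4
  b_5=4 ≤ 5
  b_6=4 ≤ 6
  b_7=5 ≤ 7
  b_8=5 ≤ 8
All bounds hold ⇒ YES

YES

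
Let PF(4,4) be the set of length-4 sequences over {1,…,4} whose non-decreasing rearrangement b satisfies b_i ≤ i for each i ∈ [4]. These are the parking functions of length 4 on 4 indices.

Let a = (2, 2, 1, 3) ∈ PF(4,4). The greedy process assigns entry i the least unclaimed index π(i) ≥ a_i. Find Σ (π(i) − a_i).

Σπ = 10 ({1..4} each once); Σa = 2+2+1+3 = 8; disp = 10−8 = 2.

2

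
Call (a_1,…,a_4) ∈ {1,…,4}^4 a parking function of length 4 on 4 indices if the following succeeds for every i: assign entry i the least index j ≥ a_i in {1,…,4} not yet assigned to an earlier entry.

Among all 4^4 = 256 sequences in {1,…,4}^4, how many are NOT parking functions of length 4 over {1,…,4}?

131

Count = 1·5^3 = 1×125 = 125
E.g. (3,4,4,3) → sorted (3,3,4,4): b_1=3>1, not a PF.
So 256 − 125 = 131 fail.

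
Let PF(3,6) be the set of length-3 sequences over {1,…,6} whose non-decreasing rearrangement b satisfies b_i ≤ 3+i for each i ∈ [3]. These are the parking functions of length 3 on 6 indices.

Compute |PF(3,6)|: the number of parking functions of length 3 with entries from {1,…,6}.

196

#PF = (7−3)·7^(3−1) = 4×49 = 196 (Konheim–Weiss)
Check (2,6,5) → sorted (2,5,6): b_i ≤ 3+i ∀i, a PF.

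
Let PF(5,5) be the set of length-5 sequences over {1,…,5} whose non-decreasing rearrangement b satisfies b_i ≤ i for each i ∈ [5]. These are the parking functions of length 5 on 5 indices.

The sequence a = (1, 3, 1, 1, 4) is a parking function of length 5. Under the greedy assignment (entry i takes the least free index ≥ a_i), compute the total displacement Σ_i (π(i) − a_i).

Σπ = 15 ({1..5} each once); Σa = 1+3+1+1+4 = 10; disp = 15−10 = 5.

5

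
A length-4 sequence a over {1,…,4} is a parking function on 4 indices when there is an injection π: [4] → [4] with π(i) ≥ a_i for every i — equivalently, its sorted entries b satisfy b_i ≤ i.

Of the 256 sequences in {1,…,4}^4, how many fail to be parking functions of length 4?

131

#PF = (4−4+1)·(4+1)^(4−1) = 1×125 = 125 (Konheim–Weiss)
Example (4,2,4,2) → sorted (2,2,4,4): b_1=2>1, not a PF.
So 256 − 125 = 131 fail.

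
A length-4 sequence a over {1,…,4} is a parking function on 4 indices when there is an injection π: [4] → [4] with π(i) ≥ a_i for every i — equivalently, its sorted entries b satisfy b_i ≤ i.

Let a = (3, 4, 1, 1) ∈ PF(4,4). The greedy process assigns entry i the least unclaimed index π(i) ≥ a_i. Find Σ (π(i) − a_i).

Σπ = 10 ({1..4} each once); Σa = 3+4+1+1 = 9; disp = 10−9 = 1.

1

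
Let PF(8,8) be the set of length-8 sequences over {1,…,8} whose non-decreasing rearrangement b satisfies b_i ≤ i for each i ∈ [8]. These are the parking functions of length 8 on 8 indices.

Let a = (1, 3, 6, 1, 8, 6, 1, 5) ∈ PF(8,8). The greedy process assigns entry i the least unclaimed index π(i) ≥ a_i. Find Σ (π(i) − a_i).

5

Σπ = 36 ({1..8} each once); Σa = 1+3+6+1+8+6+1+5 = 31; disp = 36−31 = 5.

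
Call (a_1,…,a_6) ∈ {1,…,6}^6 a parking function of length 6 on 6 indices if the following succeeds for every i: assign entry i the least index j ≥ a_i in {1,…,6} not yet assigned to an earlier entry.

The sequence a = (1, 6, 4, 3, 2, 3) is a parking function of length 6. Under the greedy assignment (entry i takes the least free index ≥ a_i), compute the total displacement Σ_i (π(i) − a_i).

Σπ = 6·7/2 = 21 (π permutes [6]); Σa = 1+6+4+3+2+3 = 19; disp = 21−19 = 2.

2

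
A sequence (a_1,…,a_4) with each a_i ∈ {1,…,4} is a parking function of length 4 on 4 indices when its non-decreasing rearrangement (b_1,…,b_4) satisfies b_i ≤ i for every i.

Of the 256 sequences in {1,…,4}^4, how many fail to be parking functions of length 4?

131

|PF(4,4)| = (4−4+1)·(4+1)^(4−1) = 1×125 = 125 (Konheim–Weiss)
E.g. (4,3,4,4) → sorted (3,4,4,4): b_1=3>1, not a PF.
Total 256; non-PF = 256−125 = 131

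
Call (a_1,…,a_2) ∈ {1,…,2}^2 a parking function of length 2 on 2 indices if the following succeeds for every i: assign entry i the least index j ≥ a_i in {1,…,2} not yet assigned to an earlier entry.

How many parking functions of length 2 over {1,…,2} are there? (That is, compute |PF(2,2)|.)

|PF(2,2)| = (2+1−2)·(2+1)^{2−1} = 1·3 = 3
Example (1,2) → sorted (1,2): b_i ≤ i ∀i, a PF.

3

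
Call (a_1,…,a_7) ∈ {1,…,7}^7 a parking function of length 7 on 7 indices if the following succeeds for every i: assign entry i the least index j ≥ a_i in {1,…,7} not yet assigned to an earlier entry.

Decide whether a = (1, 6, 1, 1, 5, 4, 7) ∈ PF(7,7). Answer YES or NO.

Order a: b = (1, 1, 1, 4, 5, 6, 7).
  b_1=1 ≤ 1
  b_2=1 ≤ 2
  b_3=1 ≤ 3
  b_4=4 ≤ 4
  b_5=5 ≤ 5
  b_6=6 ≤ 6
  b_7=7 ≤ 7
All bounds hold ⇒ YES

YES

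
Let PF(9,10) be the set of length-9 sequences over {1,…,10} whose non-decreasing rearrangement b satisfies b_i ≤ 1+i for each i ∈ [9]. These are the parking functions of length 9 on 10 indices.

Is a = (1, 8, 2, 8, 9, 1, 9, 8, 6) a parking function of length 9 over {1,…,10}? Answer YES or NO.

Rearranged: b = (1, 1, 2, 6, 8, 8, 8, 9, 9).
  b_1=1 ≤ 2
  b_2=1 ≤ 3
  b_3=2 ≤ 4
  b_4=6 > 5
  fails at i=4 ⇒ NO

NO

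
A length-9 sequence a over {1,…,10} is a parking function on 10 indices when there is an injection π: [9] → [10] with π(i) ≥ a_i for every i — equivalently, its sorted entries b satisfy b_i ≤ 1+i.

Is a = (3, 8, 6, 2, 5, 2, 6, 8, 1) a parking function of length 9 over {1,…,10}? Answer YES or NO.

Rearranged: b = (1, 2, 2, 3, 5, 6, 6, 8, 8).
  b_1=1 ≤ 2
  b_2=2 ≤ 3
  b_3=2 ≤ 4
  b_4=3 ≤ 5
  b_5=5 ≤ 6
  b_6=6 ≤ 7
  b_7=6 ≤ 8
  b_8=8 ≤ 9
  b_9=8 ≤ 10
All bounds hold ⇒ YES

YES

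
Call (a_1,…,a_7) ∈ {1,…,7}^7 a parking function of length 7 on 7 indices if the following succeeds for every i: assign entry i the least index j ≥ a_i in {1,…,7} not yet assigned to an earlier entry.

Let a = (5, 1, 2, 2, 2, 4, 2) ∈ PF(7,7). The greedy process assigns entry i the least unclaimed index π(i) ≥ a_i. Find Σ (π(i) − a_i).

Σπ(i) = 1+…+7 = 28; Σa = 5+1+2+2+2+4+2 = 18; disp = 28−18 = 10.

10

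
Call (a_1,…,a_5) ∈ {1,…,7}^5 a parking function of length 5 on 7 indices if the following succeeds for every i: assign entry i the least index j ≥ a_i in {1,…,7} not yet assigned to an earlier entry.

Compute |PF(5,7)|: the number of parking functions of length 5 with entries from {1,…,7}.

12288

|PF| = (8−5)·8^(5−1) = 3×4096 = 12288 (Konheim–Weiss)
E.g. (1,4,1,1,4) → sorted (1,1,1,4,4): b_i ≤ 2+i ∀i, a PF.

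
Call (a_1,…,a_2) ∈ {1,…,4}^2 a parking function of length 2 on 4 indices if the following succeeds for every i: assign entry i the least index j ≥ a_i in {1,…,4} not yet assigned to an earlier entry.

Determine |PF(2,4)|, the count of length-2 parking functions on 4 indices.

|PF(2,4)| = 3·5^1 = 3×5 = 15 [KW]
E.g. (2,4) → sorted (2,4): b_i ≤ 2+i ∀i, a PF.

15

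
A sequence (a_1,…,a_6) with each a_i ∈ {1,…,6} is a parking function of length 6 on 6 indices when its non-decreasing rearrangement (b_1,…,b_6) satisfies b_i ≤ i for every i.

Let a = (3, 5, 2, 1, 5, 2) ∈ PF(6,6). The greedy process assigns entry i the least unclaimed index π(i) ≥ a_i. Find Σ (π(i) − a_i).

3

Σπ(i) = 1+…+6 = 21; Σa = 3+5+2+1+5+2 = 18; disp = 21−18 = 3.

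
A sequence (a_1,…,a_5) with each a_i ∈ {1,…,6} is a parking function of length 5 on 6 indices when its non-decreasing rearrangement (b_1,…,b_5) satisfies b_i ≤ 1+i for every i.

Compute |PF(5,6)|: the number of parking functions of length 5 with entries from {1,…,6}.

#PF = (6−5+1)·(6+1)^(5−1) = 2 · 2401 = 4802 (Pollak)
Example (2,3,2,6,5) → sorted (2,2,3,5,6): b_i ≤ 1+i ∀i, a PF.

4802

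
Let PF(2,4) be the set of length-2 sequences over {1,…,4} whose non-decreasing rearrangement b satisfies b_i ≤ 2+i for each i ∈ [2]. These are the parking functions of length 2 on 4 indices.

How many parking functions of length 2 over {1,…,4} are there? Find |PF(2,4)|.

#PF = (5−2)·5^(2−1) = 3 · 5 = 15 (Pollak)
One tuple (4,2) → sorted (2,4): b_i ≤ 2+i ∀i, a PF.

15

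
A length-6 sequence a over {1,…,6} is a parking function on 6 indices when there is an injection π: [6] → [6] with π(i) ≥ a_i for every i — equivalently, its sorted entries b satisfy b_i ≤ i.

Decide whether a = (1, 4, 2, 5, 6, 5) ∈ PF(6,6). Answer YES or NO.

NO

Sorted: b = (1, 2, 4, 5, 5, 6).
  b_1=1 ≤ 1
  b_2=2 ≤ 2
  b_3=4 > 3
  fails at i=3 ⇒ NO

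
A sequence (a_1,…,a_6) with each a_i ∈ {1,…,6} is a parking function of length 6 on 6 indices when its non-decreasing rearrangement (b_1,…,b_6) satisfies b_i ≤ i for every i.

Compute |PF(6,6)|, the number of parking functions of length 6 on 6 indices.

16807

#PF = 1·7^5 = 1 · 16807 = 16807 [KW]
Check (1,4,2,6,3,1) → sorted (1,1,2,3,4,6): b_i ≤ i ∀i, a PF.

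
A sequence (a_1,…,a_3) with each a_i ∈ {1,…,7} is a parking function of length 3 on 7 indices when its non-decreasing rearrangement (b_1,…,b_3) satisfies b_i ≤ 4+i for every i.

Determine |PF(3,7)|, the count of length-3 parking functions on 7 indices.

|PF(3,7)| = (8−3)·8^(3−1) = 5×64 = 320
One tuple (2,1,6) → sorted (1,2,6): b_i ≤ 4+i ∀i, a PF.

320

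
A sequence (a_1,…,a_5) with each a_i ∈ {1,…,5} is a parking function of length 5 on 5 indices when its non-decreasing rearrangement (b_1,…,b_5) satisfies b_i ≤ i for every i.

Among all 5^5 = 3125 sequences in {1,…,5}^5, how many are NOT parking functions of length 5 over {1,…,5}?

1829

|PF| = (5−5+1)·(5+1)^(5−1) = 1·1296 = 1296 [KW]
E.g. (4,4,2,4,2) → sorted (2,2,4,4,4): b_1=2>1, not a PF.
5^5 − 1296 = 3125 − 1296 = 1829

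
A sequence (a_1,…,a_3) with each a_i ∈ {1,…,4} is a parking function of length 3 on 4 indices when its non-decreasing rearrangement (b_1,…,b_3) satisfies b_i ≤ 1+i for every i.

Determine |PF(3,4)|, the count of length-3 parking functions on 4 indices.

#PF = (5−3)·5^(3−1) = 2 · 25 = 50 (Konheim–Weiss)
E.g. (1,2,4) → sorted (1,2,4): b_i ≤ 1+i ∀i, a PF.

50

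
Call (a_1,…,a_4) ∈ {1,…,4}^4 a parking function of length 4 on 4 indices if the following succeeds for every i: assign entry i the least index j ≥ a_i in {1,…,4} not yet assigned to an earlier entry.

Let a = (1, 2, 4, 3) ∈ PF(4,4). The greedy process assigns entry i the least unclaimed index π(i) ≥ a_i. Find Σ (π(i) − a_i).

Σπ = 10 ({1..4} each once); Σa = 1+2+4+3 = 10; disp = 10−10 = 0.

0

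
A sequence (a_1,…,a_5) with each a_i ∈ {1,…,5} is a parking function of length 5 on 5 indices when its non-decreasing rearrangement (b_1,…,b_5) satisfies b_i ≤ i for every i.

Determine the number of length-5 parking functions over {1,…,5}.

1296

|PF(5,5)| = (5−5+1)·(5+1)^(5−1) = 1×1296 = 1296 (Konheim–Weiss)
E.g. (1,4,1,2,1) → sorted (1,1,1,2,4): b_i ≤ i ∀i, a PF.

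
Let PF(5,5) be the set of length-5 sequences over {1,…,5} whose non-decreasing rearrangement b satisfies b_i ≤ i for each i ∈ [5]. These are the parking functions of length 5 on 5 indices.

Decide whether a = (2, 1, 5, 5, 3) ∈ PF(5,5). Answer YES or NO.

Sorted: b = (1, 2, 3, 5, 5).
  b_1=1 ≤ 1
  b_2=2 ≤ 2
  b_3=3 ≤ 3
  b_4=5 > 4
  fails at i=4 ⇒ NO

NO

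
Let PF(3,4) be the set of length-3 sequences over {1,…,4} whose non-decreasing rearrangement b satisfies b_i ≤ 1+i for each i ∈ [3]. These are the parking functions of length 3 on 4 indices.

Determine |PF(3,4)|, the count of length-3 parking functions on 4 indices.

50

Count = (4−3+1)·(4+1)^(3−1) = 2 · 25 = 50 (Pollak)
Check (1,2,1) → sorted (1,1,2): b_i ≤ 1+i ∀i, a PF.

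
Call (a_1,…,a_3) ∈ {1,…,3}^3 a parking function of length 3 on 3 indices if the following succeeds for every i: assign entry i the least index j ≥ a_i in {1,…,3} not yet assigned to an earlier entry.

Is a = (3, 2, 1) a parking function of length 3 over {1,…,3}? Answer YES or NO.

YES

Order a: b = (1, 2, 3).
  b_1=1 ≤ 1
  b_2=2 ≤ 2
  b_3=3 ≤ 3
All bounds hold ⇒ YES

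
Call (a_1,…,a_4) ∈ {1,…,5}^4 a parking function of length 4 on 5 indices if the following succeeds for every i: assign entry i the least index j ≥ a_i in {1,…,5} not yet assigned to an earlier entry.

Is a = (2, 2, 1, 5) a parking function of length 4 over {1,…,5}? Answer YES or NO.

YES

Order a: b = (1, 2, 2, 5).
  b_1=1 ≤ 2
  b_2=2 ≤ 3
  b_3=2 ≤ 4
  b_4=5 ≤ 5
All bounds hold ⇒ YES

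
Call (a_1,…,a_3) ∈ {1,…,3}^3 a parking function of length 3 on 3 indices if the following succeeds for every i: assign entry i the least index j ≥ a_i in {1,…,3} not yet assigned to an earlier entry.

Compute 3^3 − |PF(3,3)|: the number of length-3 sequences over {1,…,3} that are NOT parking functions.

11

#PF = (3+1−3)·(3+1)^{3−1} = 1·16 = 16 (Konheim–Weiss)
Example (3,3,3) → sorted (3,3,3): b_1=3>1, not a PF.
3^3 − 16 = 27 − 16 = 11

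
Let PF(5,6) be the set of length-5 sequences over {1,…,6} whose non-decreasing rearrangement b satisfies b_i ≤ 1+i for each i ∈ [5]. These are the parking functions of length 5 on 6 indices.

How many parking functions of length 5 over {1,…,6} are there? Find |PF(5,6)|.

|PF(5,6)| = (6+1−5)·(6+1)^{5−1} = 2×2401 = 4802 (Konheim–Weiss)
E.g. (6,3,1,5,2) → sorted (1,2,3,5,6): b_i ≤ 1+i ∀i, a PF.

4802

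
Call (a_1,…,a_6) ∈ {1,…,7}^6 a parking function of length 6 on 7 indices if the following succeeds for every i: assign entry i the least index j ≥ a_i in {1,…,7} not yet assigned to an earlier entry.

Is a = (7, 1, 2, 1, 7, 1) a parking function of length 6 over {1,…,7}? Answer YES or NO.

Rearranged: b = (1, 1, 1, 2, 7, 7).
  b_1=1 ≤ 2
  b_2=1 ≤ 3
  b_3=1 ≤ 4
  b_4=2 ≤ 5
  b_5=7 > 6
  fails at i=5 ⇒ NO

NO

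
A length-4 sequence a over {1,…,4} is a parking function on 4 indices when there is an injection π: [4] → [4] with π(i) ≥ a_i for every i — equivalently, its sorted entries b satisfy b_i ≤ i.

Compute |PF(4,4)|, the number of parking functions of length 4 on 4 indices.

Count = (4−4+1)·(4+1)^(4−1) = 1×125 = 125 (Konheim–Weiss)
Check (4,3,1,2) → sorted (1,2,3,4): b_i ≤ i ∀i, a PF.

125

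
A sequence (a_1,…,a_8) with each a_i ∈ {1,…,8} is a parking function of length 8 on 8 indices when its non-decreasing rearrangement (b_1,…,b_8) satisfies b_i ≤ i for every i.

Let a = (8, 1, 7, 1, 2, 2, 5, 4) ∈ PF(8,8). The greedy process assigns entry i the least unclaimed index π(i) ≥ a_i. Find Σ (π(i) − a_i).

Σπ = 36 ({1..8} each once); Σa = 8+1+7+1+2+2+5+4 = 30; disp = 36−30 = 6.

6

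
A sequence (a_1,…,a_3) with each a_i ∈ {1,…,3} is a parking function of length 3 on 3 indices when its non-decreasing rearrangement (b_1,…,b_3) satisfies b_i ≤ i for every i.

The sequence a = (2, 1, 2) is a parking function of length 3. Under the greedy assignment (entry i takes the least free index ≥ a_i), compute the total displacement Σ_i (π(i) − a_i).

Σπ = 3·4/2 = 6 (π permutes [3]); Σa = 2+1+2 = 5; disp = 6−5 = 1.

1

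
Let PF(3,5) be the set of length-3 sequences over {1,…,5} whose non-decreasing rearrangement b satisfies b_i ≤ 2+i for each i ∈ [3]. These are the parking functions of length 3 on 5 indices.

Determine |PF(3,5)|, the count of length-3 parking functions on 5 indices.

#PF = (5+1−3)·(5+1)^{3−1} = 3·36 = 108 [KW]
One tuple (2,5,4) → sorted (2,4,5): b_i ≤ 2+i ∀i, a PF.

108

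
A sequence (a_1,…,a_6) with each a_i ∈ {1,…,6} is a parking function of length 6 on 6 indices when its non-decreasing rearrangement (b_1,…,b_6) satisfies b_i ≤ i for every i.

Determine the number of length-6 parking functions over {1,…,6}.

16807

|PF(6,6)| = (7−6)·7^(6−1) = 1×16807 = 16807 (Konheim–Weiss)
Check (2,3,2,2,1,3) → sorted (1,2,2,2,3,3): b_i ≤ i ∀i, a PF.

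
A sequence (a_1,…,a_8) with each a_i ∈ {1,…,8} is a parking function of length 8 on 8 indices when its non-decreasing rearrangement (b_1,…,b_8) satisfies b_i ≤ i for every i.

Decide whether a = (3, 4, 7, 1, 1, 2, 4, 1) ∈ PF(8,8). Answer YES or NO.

Sorted: b = (1, 1, 1, 2, 3, 4, 4, 7).
  b_1=1 ≤ 1
  b_2=1 ≤ 2
  b_3=1 ≤ 3
  b_4=2 ≤ 4
  b_5=3 ≤ 5
  b_6=4 ≤ 6
  b_7=4 ≤ 7
  b_8=7 ≤ 8
All bounds hold ⇒ YES

YES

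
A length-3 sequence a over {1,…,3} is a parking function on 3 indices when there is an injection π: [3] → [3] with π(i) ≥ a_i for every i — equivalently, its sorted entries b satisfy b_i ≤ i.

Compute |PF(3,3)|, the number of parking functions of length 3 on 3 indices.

|PF(3,3)| = (3−3+1)·(3+1)^(3−1) = 1×16 = 16 [KW]
Example (3,2,1) → sorted (1,2,3): b_i ≤ i ∀i, a PF.

16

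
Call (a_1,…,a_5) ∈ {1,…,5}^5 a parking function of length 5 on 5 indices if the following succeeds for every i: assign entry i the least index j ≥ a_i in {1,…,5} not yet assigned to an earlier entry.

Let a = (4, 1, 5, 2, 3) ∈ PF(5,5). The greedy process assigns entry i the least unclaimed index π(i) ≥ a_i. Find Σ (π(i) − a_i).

Σπ = 5·6/2 = 15 (π permutes [5]); Σa = 4+1+5+2+3 = 15; disp = 15−15 = 0.

0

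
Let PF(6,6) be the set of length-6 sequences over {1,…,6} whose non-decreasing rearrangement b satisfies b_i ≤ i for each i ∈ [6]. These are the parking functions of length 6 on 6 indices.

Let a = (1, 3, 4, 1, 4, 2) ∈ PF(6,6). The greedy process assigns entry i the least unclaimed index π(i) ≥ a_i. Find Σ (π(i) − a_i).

Σπ = 21 ({1..6} each once); Σa = 1+3+4+1+4+2 = 15; disp = 21−15 = 6.

6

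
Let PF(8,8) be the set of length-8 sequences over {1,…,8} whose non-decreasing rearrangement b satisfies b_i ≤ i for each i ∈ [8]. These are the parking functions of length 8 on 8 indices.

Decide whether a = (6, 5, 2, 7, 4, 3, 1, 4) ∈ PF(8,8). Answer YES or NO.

YES

Rearranged: b = (1, 2, 3, 4, 4, 5, 6, 7).
  b_1=1 ≤ 1
  b_2=2 ≤ 2
  b_3=3 ≤ 3
  b_4=4 ≤ 4
  b_5=4 ≤ 5
  b_6=5 ≤ 6
  b_7=6 ≤ 7
  b_8=7 ≤ 8
All bounds hold ⇒ YES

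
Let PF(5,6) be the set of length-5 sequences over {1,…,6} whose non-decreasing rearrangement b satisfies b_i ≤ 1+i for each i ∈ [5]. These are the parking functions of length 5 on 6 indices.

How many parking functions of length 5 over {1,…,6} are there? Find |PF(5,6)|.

Count = 2·7^4 = 2×2401 = 4802 (Pollak)
E.g. (1,1,2,5,5) → sorted (1,1,2,5,5): b_i ≤ 1+i ∀i, a PF.

4802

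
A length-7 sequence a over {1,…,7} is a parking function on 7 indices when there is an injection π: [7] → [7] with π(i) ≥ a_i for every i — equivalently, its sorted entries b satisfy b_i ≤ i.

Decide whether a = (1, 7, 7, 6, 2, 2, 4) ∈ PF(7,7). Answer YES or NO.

Order a: b = (1, 2, 2, 4, 6, 7, 7).
  b_1=1 ≤ 1
  b_2=2 ≤ 2
  b_3=2 ≤ 3
  b_4=4 ≤ 4
  b_5=6 > 5
  fails at i=5 ⇒ NO

NO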